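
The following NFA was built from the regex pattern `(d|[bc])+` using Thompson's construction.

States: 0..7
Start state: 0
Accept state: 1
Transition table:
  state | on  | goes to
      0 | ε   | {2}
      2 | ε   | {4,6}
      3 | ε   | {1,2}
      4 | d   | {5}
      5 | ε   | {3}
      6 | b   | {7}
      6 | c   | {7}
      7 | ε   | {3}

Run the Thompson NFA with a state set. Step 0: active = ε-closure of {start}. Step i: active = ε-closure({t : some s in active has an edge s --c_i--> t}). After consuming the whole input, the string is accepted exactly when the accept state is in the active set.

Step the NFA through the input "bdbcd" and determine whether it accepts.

Answer: ACCEPT

Steps:
start: ε-closure({0}) = {0,2,4,6}
'b' @ 1: {1,2,3,4,6,7}  ✓accept
'd' @ 2: {1,2,3,4,5,6}  ✓accept
'b' @ 3: {1,2,3,4,6,7}  ✓accept
'c' @ 4: {1,2,3,4,6,7}  ✓accept
'd' @ 5: {1,2,3,4,5,6}  ✓accept
after full input: {1,2,3,4,5,6}  (accept=1 in)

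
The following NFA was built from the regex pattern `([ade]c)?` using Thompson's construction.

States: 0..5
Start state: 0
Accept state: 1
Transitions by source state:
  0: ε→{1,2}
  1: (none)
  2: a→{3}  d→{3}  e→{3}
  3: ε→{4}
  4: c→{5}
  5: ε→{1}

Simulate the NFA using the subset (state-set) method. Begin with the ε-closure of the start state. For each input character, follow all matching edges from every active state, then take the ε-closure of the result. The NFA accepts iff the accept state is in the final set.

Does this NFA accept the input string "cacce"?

Answer: REJECT

Trace:
start: ε-closure({0}) = {0,1,2}
'c' @ 1: {}  — state set empty
rest 'acce' ignored (set empty)
end set {} — state 1 not in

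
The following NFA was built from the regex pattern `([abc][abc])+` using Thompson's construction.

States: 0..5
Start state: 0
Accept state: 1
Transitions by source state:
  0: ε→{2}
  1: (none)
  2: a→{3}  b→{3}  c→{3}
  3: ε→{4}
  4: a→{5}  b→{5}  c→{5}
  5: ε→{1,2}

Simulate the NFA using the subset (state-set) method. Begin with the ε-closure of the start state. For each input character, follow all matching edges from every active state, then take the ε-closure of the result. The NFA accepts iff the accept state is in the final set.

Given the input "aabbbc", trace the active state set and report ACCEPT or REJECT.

Answer: ACCEPT

Trace:
start: ε-closure({0}) = {0,2}
'a' @ 1: {3,4}
'a' @ 2: {1,2,5}  ✓accept
'b' @ 3: {3,4}
'b' @ 4: {1,2,5}  ✓accept
'b' @ 5: {3,4}
'c' @ 6: {1,2,5}  ✓accept
after full input: {1,2,5}  (accept=1 in)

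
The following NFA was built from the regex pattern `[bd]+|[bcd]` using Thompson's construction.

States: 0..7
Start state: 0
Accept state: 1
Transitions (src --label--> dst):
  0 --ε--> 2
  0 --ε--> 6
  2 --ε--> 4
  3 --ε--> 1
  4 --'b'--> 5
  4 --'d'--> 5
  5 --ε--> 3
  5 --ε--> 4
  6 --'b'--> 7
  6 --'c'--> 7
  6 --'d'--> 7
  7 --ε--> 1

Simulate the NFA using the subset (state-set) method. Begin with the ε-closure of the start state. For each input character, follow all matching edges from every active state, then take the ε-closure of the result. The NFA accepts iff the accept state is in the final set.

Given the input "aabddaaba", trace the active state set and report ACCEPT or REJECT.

Answer: REJECT

Derivation:
initial (ε-close {0}): {0,2,4,6}
'a' @ 1: {}  — state set empty
rest 'abddaaba' ignored (set empty)
after full input: {}  (accept=1 not in)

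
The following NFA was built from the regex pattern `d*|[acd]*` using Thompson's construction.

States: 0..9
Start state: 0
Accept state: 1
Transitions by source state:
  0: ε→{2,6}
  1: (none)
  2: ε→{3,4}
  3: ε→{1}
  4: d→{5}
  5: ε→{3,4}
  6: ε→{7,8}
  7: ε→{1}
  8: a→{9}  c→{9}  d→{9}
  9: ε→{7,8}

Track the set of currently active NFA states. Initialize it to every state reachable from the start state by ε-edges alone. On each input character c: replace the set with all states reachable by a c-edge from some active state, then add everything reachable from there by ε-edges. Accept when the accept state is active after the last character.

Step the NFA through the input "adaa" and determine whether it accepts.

Answer: ACCEPT

Trace:
initial (ε-close {0}): {0,1,2,3,4,6,7,8}
'a' @ 1: {1,7,8,9}  [accepting]
'd' @ 2: {1,7,8,9}  [accepting]
'a' @ 3: {1,7,8,9}  [accepting]
'a' @ 4: {1,7,8,9}  [accepting]
end set {1,7,8,9} — state 1 in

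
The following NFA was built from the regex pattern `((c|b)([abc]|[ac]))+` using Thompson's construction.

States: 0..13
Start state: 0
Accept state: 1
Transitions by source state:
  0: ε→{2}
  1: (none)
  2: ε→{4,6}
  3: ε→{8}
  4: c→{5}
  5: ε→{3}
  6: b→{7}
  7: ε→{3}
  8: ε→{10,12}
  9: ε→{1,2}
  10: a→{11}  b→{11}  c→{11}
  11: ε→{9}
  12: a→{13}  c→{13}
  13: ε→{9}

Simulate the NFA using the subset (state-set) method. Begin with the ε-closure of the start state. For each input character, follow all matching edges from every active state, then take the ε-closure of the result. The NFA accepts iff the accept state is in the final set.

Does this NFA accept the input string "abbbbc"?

S₀ = ε-closure({0}) = {0,2,4,6}
'a' @ 1: {}  — dead — no transitions
rest 'bbbbc' ignored (set empty)
after full input: {}  (accept=1 not in)

Answer: REJECT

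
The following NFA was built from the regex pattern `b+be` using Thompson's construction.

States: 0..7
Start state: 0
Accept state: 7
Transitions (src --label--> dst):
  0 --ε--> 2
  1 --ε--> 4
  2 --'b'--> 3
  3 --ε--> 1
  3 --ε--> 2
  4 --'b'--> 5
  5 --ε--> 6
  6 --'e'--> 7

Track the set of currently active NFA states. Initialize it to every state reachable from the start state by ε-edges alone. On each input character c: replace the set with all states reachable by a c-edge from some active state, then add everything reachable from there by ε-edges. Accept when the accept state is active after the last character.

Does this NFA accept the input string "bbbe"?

Answer: ACCEPT

Derivation:
start: ε-closure({0}) = {0,2}
'b' @ 1: {1,2,3,4}
'b' @ 2: {1,2,3,4,5,6}
'b' @ 3: {1,2,3,4,5,6}
'e' @ 4: {7}  ✓accept
final: {7}; accept 7 in set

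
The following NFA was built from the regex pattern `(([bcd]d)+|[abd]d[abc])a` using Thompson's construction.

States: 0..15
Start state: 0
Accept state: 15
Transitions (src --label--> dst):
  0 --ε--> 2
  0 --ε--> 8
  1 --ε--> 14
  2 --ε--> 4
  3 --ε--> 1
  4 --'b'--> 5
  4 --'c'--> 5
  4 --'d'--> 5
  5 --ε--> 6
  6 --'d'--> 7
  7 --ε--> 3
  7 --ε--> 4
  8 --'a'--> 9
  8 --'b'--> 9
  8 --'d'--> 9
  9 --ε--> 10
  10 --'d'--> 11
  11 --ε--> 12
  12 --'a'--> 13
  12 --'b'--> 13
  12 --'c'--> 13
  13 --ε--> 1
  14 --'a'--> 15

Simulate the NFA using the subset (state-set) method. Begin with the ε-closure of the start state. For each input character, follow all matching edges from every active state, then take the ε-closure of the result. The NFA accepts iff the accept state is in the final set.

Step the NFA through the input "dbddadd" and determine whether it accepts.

Answer: REJECT

Trace:
start: ε-closure({0}) = {0,2,4,8}
'd' @ 1: {5,6,9,10}
'b' @ 2: {}  — state set empty
rest 'ddadd' ignored (set empty)
after full input: {}  (accept=15 not in)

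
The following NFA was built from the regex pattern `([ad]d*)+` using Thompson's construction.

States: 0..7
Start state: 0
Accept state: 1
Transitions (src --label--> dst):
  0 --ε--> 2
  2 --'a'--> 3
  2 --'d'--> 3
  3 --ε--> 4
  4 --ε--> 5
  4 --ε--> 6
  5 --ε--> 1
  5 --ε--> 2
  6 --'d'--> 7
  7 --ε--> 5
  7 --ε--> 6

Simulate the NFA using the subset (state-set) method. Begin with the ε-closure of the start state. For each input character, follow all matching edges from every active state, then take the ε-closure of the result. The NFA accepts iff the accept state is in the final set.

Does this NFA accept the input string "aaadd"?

start: ε-closure({0}) = {0,2}
'a' @ 1: {1,2,3,4,5,6}  ✓accept
'a' @ 2: {1,2,3,4,5,6}  ✓accept
'a' @ 3: {1,2,3,4,5,6}  ✓accept
'd' @ 4: {1,2,3,4,5,6,7}  ✓accept
'd' @ 5: {1,2,3,4,5,6,7}  ✓accept
after full input: {1,2,3,4,5,6,7}  (accept=1 in)

Answer: ACCEPT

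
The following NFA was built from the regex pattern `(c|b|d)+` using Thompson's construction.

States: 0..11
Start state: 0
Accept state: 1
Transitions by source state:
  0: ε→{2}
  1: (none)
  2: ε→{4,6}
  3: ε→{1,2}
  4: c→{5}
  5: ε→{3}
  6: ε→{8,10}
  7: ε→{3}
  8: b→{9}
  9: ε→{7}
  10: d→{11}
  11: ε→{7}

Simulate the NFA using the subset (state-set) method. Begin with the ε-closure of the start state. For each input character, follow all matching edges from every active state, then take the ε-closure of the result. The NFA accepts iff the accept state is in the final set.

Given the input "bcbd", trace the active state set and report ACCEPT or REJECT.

S₀ = ε-closure({0}) = {0,2,4,6,8,10}
'b' @ 1: {1,2,3,4,6,7,8,9,10}  (accept∈set)
'c' @ 2: {1,2,3,4,5,6,8,10}  (accept∈set)
'b' @ 3: {1,2,3,4,6,7,8,9,10}  (accept∈set)
'd' @ 4: {1,2,3,4,6,7,8,10,11}  (accept∈set)
end set {1,2,3,4,6,7,8,10,11} — state 1 in

Answer: ACCEPT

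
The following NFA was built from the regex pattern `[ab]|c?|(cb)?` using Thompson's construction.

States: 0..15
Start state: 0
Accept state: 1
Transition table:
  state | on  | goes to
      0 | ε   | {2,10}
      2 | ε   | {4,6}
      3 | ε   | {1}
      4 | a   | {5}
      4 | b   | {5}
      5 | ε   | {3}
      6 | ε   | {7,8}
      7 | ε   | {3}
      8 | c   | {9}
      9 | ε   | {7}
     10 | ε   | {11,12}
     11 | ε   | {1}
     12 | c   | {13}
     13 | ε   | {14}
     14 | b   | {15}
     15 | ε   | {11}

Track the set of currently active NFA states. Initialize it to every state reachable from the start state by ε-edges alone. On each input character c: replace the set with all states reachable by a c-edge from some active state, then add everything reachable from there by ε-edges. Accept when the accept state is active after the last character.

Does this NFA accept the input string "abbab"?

S₀ = ε-closure({0}) = {0,1,2,3,4,6,7,8,10,11,12}
'a' @ 1: {1,3,5}  [accepting]
'b' @ 2: {}  — state set empty
rest 'bab' ignored (set empty)
after full input: {}  (accept=1 not in)

Answer: REJECT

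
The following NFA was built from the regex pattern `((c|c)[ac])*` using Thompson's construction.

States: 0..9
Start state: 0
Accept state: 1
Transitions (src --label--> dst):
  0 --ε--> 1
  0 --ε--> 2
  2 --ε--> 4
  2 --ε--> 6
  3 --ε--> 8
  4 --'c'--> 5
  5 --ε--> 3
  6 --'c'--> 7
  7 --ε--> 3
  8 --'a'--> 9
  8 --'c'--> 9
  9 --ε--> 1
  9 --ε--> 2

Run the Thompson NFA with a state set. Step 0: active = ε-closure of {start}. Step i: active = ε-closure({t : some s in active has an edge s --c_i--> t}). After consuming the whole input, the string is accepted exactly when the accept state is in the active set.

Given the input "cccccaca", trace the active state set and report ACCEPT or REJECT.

initial (ε-close {0}): {0,1,2,4,6}
'c' @ 1: {3,5,7,8}
'c' @ 2: {1,2,4,6,9}  [accepting]
'c' @ 3: {3,5,7,8}
'c' @ 4: {1,2,4,6,9}  [accepting]
'c' @ 5: {3,5,7,8}
'a' @ 6: {1,2,4,6,9}  [accepting]
'c' @ 7: {3,5,7,8}
'a' @ 8: {1,2,4,6,9}  [accepting]
end set {1,2,4,6,9} — state 1 in

Answer: ACCEPT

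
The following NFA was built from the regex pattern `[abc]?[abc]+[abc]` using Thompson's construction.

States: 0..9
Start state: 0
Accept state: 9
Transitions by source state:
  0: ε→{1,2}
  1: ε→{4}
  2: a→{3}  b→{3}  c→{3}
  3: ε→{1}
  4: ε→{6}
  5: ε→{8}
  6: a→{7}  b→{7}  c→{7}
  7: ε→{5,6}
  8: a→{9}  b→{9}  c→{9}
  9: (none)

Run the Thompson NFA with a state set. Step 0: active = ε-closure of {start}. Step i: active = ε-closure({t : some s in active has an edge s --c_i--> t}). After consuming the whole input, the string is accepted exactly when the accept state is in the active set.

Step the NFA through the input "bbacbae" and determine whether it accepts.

start: ε-closure({0}) = {0,1,2,4,6}
'b' @ 1: {1,3,4,5,6,7,8}
'b' @ 2: {5,6,7,8,9}  ✓accept
'a' @ 3: {5,6,7,8,9}  ✓accept
'c' @ 4: {5,6,7,8,9}  ✓accept
'b' @ 5: {5,6,7,8,9}  ✓accept
'a' @ 6: {5,6,7,8,9}  ✓accept
'e' @ 7: {}  — dead — no transitions
after full input: {}  (accept=9 not in)

Answer: REJECT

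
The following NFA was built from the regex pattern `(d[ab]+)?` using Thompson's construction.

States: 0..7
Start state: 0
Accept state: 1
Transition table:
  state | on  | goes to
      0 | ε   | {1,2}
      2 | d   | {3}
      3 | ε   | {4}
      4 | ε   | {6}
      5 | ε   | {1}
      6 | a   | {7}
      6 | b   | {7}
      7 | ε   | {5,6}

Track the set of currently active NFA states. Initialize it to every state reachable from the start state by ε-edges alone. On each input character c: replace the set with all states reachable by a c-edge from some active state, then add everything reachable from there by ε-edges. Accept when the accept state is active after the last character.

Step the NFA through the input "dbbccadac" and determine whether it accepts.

Answer: REJECT

Steps:
start: ε-closure({0}) = {0,1,2}
'd' @ 1: {3,4,6}
'b' @ 2: {1,5,6,7}  ✓accept
'b' @ 3: {1,5,6,7}  ✓accept
'c' @ 4: {}  — no active states
rest 'cadac' ignored (set empty)
end set {} — state 1 not in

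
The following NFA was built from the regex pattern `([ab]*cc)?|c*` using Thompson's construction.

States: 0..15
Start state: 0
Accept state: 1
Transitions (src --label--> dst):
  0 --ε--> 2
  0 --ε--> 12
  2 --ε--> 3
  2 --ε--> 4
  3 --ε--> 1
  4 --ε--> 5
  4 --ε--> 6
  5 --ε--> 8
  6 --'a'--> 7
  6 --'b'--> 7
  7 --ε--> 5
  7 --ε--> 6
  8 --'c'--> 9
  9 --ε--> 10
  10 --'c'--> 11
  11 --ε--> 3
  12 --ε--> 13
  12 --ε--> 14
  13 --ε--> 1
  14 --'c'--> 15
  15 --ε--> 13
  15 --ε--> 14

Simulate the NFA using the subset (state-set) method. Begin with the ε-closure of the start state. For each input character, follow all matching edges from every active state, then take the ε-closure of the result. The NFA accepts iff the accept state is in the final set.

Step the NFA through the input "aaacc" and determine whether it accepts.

Answer: ACCEPT

Trace:
initial (ε-close {0}): {0,1,2,3,4,5,6,8,12,13,14}
'a' @ 1: {5,6,7,8}
'a' @ 2: {5,6,7,8}
'a' @ 3: {5,6,7,8}
'c' @ 4: {9,10}
'c' @ 5: {1,3,11}  [accepting]
final: {1,3,11}; accept 1 in set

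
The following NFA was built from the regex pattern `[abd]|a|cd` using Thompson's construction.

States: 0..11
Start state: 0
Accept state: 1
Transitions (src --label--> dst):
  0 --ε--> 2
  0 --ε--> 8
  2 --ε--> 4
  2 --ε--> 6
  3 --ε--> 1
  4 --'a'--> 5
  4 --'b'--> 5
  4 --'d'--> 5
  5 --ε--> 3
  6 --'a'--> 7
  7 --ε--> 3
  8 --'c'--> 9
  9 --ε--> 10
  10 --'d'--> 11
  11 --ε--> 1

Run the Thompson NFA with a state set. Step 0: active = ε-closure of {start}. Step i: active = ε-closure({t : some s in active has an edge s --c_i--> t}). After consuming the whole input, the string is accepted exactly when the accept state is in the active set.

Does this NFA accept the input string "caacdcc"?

Answer: REJECT

Steps:
start: ε-closure({0}) = {0,2,4,6,8}
'c' @ 1: {9,10}
'a' @ 2: {}  — dead — no transitions
rest 'acdcc' ignored (set empty)
after full input: {}  (accept=1 not in)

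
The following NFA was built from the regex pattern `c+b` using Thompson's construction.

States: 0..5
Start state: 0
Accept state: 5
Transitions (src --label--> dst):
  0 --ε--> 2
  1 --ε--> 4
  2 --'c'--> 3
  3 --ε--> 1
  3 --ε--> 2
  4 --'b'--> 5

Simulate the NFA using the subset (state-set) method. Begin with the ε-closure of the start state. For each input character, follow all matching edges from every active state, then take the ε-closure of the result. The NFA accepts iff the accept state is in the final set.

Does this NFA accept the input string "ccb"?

Answer: ACCEPT

Derivation:
S₀ = ε-closure({0}) = {0,2}
'c' @ 1: {1,2,3,4}
'c' @ 2: {1,2,3,4}
'b' @ 3: {5}  (accept∈set)
end set {5} — state 5 in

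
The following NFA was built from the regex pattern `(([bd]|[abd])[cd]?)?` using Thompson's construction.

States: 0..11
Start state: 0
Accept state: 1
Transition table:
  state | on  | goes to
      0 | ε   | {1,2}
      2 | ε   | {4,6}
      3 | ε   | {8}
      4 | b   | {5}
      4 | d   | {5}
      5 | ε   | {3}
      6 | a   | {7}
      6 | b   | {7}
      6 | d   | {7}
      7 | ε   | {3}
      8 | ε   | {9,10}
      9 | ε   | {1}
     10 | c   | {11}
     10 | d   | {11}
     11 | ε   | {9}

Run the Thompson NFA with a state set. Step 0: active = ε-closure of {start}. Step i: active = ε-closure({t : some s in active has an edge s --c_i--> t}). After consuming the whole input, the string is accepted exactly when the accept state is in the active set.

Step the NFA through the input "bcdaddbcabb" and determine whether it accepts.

Answer: REJECT

Derivation:
initial (ε-close {0}): {0,1,2,4,6}
'b' @ 1: {1,3,5,7,8,9,10}  ✓accept
'c' @ 2: {1,9,11}  ✓accept
'd' @ 3: {}  — dead — no transitions
rest 'addbcabb' ignored (set empty)
final: {}; accept 1 not in set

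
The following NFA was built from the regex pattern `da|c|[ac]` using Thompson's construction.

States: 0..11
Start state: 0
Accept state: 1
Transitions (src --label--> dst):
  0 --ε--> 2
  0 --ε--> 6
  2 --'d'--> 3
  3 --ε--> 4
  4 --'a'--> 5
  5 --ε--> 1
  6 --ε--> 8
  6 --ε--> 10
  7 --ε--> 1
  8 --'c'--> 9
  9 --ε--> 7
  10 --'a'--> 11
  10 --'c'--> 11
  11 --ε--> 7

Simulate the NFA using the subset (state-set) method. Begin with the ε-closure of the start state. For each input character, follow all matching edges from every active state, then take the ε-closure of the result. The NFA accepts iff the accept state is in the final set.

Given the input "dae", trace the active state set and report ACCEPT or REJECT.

Answer: REJECT

Steps:
start: ε-closure({0}) = {0,2,6,8,10}
'd' @ 1: {3,4}
'a' @ 2: {1,5}  [accepting]
'e' @ 3: {}  — dead — no transitions
final: {}; accept 1 not in set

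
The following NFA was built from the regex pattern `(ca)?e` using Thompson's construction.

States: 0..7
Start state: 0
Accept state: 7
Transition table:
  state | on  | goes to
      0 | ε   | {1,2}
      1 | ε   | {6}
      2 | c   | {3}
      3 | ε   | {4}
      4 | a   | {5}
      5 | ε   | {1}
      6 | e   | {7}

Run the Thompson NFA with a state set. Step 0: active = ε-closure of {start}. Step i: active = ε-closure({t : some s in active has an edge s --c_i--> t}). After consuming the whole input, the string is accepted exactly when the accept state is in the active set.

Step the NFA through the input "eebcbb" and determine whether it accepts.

S₀ = ε-closure({0}) = {0,1,2,6}
'e' @ 1: {7}  ✓accept
'e' @ 2: {}  — dead — no transitions
rest 'bcbb' ignored (set empty)
after full input: {}  (accept=7 not in)

Answer: REJECT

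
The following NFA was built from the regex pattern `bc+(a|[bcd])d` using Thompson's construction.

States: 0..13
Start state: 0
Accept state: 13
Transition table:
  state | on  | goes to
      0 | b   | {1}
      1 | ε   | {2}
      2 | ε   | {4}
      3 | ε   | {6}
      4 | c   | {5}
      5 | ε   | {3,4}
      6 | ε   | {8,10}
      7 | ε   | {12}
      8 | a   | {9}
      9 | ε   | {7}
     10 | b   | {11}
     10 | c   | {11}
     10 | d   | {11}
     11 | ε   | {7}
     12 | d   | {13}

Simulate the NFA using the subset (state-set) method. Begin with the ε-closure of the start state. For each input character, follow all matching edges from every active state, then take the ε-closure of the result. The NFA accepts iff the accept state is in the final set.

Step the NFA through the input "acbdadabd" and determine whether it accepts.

start: ε-closure({0}) = {0}
'a' @ 1: {}  — dead — no transitions
rest 'cbdadabd' ignored (set empty)
end set {} — state 13 not in

Answer: REJECT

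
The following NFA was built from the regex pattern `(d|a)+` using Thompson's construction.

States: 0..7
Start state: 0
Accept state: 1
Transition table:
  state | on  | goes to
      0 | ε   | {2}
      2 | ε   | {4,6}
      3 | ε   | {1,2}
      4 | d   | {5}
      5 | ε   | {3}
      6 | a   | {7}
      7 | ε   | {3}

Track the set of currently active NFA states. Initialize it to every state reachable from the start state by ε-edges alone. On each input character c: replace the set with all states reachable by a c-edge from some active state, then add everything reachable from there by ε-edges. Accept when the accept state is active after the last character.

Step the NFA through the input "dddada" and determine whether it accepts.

Answer: ACCEPT

Trace:
start: ε-closure({0}) = {0,2,4,6}
'd' @ 1: {1,2,3,4,5,6}  (accept∈set)
'd' @ 2: {1,2,3,4,5,6}  (accept∈set)
'd' @ 3: {1,2,3,4,5,6}  (accept∈set)
'a' @ 4: {1,2,3,4,6,7}  (accept∈set)
'd' @ 5: {1,2,3,4,5,6}  (accept∈set)
'a' @ 6: {1,2,3,4,6,7}  (accept∈set)
final: {1,2,3,4,6,7}; accept 1 in set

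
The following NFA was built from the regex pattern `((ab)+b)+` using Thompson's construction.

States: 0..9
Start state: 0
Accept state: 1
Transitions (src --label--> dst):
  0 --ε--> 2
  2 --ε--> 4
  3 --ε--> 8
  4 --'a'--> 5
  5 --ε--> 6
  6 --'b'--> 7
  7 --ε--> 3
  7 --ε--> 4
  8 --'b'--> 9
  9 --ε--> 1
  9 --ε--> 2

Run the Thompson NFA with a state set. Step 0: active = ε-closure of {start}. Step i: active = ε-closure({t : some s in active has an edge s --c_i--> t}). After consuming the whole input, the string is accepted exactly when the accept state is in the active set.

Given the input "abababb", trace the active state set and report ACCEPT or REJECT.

initial (ε-close {0}): {0,2,4}
'a' @ 1: {5,6}
'b' @ 2: {3,4,7,8}
'a' @ 3: {5,6}
'b' @ 4: {3,4,7,8}
'a' @ 5: {5,6}
'b' @ 6: {3,4,7,8}
'b' @ 7: {1,2,4,9}  (accept∈set)
after full input: {1,2,4,9}  (accept=1 in)

Answer: ACCEPT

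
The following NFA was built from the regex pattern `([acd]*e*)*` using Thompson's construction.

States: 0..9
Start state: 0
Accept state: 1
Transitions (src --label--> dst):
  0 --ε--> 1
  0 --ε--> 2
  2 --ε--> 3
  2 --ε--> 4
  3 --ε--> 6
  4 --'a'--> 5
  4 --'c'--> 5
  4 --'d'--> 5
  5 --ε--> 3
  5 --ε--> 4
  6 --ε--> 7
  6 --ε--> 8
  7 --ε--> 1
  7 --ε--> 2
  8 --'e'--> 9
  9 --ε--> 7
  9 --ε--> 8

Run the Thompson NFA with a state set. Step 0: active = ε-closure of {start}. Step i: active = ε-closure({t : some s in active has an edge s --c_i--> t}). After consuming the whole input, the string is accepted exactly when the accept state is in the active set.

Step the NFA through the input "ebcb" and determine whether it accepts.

initial (ε-close {0}): {0,1,2,3,4,6,7,8}
'e' @ 1: {1,2,3,4,6,7,8,9}  ✓accept
'b' @ 2: {}  — no active states
rest 'cb' ignored (set empty)
end set {} — state 1 not in

Answer: REJECT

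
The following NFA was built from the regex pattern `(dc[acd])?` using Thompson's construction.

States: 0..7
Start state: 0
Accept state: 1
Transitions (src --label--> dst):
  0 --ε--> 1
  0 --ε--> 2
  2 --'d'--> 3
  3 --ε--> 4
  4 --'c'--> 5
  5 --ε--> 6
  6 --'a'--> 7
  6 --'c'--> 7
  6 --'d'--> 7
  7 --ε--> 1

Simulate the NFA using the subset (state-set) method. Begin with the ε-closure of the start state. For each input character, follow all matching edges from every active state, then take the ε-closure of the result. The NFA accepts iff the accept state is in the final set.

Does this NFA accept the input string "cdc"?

Answer: REJECT

Trace:
start: ε-closure({0}) = {0,1,2}
'c' @ 1: {}  — dead — no transitions
rest 'dc' ignored (set empty)
after full input: {}  (accept=1 not in)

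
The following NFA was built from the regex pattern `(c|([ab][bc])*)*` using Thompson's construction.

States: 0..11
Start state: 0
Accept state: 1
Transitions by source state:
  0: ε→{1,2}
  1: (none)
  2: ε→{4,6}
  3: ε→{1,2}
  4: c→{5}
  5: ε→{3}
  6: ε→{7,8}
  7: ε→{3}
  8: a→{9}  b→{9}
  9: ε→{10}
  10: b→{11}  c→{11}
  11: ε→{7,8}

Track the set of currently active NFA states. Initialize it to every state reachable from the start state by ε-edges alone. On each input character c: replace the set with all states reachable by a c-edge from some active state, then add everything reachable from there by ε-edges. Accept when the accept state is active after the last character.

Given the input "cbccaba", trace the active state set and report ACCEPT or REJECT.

initial (ε-close {0}): {0,1,2,3,4,6,7,8}
'c' @ 1: {1,2,3,4,5,6,7,8}  ✓accept
'b' @ 2: {9,10}
'c' @ 3: {1,2,3,4,6,7,8,11}  ✓accept
'c' @ 4: {1,2,3,4,5,6,7,8}  ✓accept
'a' @ 5: {9,10}
'b' @ 6: {1,2,3,4,6,7,8,11}  ✓accept
'a' @ 7: {9,10}
after full input: {9,10}  (accept=1 not in)

Answer: REJECT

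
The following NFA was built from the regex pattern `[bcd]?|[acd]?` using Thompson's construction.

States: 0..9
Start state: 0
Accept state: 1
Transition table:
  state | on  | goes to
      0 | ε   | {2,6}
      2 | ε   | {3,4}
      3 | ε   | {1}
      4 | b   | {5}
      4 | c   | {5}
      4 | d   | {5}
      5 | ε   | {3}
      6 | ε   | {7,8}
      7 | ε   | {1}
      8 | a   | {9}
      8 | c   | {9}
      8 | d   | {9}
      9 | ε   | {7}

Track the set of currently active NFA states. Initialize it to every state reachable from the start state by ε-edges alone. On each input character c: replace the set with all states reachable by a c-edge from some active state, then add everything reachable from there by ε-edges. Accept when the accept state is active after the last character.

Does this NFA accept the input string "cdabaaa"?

S₀ = ε-closure({0}) = {0,1,2,3,4,6,7,8}
'c' @ 1: {1,3,5,7,9}  [accepting]
'd' @ 2: {}  — dead — no transitions
rest 'abaaa' ignored (set empty)
final: {}; accept 1 not in set

Answer: REJECT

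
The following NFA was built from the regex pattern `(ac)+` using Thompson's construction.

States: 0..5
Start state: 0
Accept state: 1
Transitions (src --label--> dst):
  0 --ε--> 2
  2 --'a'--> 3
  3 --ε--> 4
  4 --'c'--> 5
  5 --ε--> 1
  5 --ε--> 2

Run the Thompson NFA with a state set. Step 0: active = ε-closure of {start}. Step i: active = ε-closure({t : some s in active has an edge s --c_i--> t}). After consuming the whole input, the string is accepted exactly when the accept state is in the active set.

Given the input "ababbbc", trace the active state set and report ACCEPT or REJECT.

Answer: REJECT

Steps:
start: ε-closure({0}) = {0,2}
'a' @ 1: {3,4}
'b' @ 2: {}  — state set empty
rest 'abbbc' ignored (set empty)
end set {} — state 1 not in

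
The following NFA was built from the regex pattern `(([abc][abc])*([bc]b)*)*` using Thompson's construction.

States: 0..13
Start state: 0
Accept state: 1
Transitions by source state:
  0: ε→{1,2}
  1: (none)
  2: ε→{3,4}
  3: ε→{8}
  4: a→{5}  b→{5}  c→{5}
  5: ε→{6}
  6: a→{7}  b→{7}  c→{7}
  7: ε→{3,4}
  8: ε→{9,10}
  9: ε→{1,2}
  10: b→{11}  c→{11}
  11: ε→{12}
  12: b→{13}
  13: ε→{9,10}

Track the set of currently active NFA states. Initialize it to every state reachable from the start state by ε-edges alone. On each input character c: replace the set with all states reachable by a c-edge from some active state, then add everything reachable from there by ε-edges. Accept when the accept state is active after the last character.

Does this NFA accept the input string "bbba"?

Answer: ACCEPT

Derivation:
initial (ε-close {0}): {0,1,2,3,4,8,9,10}
'b' @ 1: {5,6,11,12}
'b' @ 2: {1,2,3,4,7,8,9,10,13}  ✓accept
'b' @ 3: {5,6,11,12}
'a' @ 4: {1,2,3,4,7,8,9,10}  ✓accept
final: {1,2,3,4,7,8,9,10}; accept 1 in set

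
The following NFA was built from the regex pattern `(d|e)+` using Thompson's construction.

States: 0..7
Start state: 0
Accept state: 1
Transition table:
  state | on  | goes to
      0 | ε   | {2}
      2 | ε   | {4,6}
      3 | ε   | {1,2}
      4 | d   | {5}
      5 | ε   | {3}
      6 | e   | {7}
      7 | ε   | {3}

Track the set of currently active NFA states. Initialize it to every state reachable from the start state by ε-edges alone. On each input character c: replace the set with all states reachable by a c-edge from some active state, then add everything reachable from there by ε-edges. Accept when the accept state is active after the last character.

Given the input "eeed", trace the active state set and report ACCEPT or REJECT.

initial (ε-close {0}): {0,2,4,6}
'e' @ 1: {1,2,3,4,6,7}  [accepting]
'e' @ 2: {1,2,3,4,6,7}  [accepting]
'e' @ 3: {1,2,3,4,6,7}  [accepting]
'd' @ 4: {1,2,3,4,5,6}  [accepting]
end set {1,2,3,4,5,6} — state 1 in

Answer: ACCEPT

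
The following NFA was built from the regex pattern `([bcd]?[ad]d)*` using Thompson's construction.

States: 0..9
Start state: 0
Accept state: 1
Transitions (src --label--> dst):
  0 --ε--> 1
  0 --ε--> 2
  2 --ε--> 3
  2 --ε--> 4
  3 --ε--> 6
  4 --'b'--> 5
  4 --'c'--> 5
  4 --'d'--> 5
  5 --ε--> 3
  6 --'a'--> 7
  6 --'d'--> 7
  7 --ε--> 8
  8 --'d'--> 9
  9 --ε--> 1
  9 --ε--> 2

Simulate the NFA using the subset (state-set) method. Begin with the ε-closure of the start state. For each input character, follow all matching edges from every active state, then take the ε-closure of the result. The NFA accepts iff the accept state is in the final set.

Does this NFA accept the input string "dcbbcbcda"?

Answer: REJECT

Trace:
S₀ = ε-closure({0}) = {0,1,2,3,4,6}
'd' @ 1: {3,5,6,7,8}
'c' @ 2: {}  — dead — no transitions
rest 'bbcbcda' ignored (set empty)
after full input: {}  (accept=1 not in)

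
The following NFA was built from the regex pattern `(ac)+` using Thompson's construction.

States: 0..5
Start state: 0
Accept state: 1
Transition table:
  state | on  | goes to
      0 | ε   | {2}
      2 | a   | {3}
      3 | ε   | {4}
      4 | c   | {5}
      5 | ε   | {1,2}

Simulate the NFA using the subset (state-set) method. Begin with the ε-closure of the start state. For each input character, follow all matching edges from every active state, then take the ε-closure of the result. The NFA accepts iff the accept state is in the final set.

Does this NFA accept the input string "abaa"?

start: ε-closure({0}) = {0,2}
'a' @ 1: {3,4}
'b' @ 2: {}  — dead — no transitions
rest 'aa' ignored (set empty)
final: {}; accept 1 not in set

Answer: REJECT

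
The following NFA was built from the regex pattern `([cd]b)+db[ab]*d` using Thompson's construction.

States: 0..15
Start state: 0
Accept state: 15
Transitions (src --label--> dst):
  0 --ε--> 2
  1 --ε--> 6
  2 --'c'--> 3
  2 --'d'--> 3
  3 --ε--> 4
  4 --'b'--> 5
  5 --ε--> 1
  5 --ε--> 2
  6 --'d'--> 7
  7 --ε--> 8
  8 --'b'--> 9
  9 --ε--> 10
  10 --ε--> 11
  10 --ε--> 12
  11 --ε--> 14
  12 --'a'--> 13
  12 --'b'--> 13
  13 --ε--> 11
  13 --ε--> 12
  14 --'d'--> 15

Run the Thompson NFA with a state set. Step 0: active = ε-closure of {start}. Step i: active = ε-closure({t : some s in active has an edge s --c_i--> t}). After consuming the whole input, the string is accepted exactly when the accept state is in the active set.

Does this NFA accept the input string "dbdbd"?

Answer: ACCEPT

Trace:
S₀ = ε-closure({0}) = {0,2}
'd' @ 1: {3,4}
'b' @ 2: {1,2,5,6}
'd' @ 3: {3,4,7,8}
'b' @ 4: {1,2,5,6,9,10,11,12,14}
'd' @ 5: {3,4,7,8,15}  ✓accept
after full input: {3,4,7,8,15}  (accept=15 in)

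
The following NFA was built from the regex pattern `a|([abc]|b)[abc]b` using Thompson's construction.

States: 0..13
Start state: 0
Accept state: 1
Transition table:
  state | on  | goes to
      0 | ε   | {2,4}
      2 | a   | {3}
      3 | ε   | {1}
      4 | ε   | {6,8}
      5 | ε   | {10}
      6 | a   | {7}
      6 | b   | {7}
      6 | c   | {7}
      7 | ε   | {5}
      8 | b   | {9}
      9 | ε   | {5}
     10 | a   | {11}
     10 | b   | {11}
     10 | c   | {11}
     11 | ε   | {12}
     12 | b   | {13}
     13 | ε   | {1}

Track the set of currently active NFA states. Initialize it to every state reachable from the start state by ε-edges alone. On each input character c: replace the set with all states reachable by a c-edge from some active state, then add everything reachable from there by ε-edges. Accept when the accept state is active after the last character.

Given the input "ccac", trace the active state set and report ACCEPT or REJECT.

Answer: REJECT

Trace:
start: ε-closure({0}) = {0,2,4,6,8}
'c' @ 1: {5,7,10}
'c' @ 2: {11,12}
'a' @ 3: {}  — dead — no transitions
rest 'c' ignored (set empty)
final: {}; accept 1 not in set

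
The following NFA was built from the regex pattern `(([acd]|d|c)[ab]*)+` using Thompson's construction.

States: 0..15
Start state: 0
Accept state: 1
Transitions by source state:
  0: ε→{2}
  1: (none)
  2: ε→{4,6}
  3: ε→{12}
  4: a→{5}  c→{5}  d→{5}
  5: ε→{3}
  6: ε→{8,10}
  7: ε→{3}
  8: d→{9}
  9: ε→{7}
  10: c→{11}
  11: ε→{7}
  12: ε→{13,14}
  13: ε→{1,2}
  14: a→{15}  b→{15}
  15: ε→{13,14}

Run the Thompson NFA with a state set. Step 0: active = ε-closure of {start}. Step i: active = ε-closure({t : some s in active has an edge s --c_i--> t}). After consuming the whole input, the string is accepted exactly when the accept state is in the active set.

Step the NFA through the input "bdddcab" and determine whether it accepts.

initial (ε-close {0}): {0,2,4,6,8,10}
'b' @ 1: {}  — state set empty
rest 'dddcab' ignored (set empty)
after full input: {}  (accept=1 not in)

Answer: REJECT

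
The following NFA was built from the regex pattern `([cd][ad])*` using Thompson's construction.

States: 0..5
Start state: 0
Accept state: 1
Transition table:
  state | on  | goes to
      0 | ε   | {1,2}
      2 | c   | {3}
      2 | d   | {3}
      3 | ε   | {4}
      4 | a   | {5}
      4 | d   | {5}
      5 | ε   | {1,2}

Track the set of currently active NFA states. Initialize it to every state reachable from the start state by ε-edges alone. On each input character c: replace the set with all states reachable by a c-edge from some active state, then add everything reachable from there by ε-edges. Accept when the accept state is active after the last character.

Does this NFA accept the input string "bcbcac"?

initial (ε-close {0}): {0,1,2}
'b' @ 1: {}  — dead — no transitions
rest 'cbcac' ignored (set empty)
end set {} — state 1 not in

Answer: REJECT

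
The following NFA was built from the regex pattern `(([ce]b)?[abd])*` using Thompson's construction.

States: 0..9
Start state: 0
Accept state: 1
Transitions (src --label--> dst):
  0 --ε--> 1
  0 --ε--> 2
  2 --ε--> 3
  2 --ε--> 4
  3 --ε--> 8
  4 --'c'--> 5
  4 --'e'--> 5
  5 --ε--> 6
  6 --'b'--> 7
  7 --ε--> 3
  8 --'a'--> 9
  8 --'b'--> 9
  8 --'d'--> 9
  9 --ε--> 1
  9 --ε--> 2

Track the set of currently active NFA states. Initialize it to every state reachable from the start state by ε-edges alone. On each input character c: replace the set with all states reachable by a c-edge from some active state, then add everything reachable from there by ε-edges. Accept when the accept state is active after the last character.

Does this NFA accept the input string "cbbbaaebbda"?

Answer: ACCEPT

Steps:
S₀ = ε-closure({0}) = {0,1,2,3,4,8}
'c' @ 1: {5,6}
'b' @ 2: {3,7,8}
'b' @ 3: {1,2,3,4,8,9}  [accepting]
'b' @ 4: {1,2,3,4,8,9}  [accepting]
'a' @ 5: {1,2,3,4,8,9}  [accepting]
'a' @ 6: {1,2,3,4,8,9}  [accepting]
'e' @ 7: {5,6}
'b' @ 8: {3,7,8}
'b' @ 9: {1,2,3,4,8,9}  [accepting]
'd' @ 10: {1,2,3,4,8,9}  [accepting]
'a' @ 11: {1,2,3,4,8,9}  [accepting]
final: {1,2,3,4,8,9}; accept 1 in set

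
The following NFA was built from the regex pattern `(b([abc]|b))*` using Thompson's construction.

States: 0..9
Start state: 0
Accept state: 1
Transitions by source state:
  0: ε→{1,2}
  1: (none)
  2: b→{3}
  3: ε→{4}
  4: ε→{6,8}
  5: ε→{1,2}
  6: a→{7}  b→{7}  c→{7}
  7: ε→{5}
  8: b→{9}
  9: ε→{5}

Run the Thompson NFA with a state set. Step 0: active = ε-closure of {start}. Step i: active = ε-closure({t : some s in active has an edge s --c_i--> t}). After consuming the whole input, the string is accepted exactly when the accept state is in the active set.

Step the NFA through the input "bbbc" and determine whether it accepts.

S₀ = ε-closure({0}) = {0,1,2}
'b' @ 1: {3,4,6,8}
'b' @ 2: {1,2,5,7,9}  [accepting]
'b' @ 3: {3,4,6,8}
'c' @ 4: {1,2,5,7}  [accepting]
after full input: {1,2,5,7}  (accept=1 in)

Answer: ACCEPT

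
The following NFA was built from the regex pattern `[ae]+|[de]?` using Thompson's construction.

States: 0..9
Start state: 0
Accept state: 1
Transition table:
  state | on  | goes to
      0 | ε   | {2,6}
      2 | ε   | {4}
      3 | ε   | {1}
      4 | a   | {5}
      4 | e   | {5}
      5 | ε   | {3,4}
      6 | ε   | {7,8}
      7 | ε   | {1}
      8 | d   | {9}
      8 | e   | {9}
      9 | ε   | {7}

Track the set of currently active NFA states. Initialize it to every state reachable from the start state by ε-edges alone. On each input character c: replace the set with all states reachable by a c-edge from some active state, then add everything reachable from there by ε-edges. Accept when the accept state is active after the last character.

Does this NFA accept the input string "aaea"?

S₀ = ε-closure({0}) = {0,1,2,4,6,7,8}
'a' @ 1: {1,3,4,5}  ✓accept
'a' @ 2: {1,3,4,5}  ✓accept
'e' @ 3: {1,3,4,5}  ✓accept
'a' @ 4: {1,3,4,5}  ✓accept
after full input: {1,3,4,5}  (accept=1 in)

Answer: ACCEPT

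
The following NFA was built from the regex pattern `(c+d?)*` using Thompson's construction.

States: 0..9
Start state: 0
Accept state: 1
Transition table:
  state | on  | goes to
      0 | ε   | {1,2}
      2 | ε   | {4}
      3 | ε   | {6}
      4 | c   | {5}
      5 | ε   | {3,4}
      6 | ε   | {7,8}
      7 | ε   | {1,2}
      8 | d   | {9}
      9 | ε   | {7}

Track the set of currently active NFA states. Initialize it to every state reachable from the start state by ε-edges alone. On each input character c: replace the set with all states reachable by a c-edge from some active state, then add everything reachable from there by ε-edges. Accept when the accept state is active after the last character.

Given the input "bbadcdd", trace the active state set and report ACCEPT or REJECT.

Answer: REJECT

Trace:
S₀ = ε-closure({0}) = {0,1,2,4}
'b' @ 1: {}  — state set empty
rest 'badcdd' ignored (set empty)
end set {} — state 1 not in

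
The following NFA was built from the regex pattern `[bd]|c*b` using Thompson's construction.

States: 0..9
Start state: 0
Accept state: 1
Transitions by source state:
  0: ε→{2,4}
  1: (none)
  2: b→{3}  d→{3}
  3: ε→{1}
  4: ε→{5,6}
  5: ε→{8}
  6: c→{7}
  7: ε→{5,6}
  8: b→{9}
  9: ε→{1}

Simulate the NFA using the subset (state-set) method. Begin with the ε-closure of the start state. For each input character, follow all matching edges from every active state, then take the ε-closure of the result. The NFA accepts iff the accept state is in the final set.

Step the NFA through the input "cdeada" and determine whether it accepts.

Answer: REJECT

Derivation:
start: ε-closure({0}) = {0,2,4,5,6,8}
'c' @ 1: {5,6,7,8}
'd' @ 2: {}  — state set empty
rest 'eada' ignored (set empty)
final: {}; accept 1 not in set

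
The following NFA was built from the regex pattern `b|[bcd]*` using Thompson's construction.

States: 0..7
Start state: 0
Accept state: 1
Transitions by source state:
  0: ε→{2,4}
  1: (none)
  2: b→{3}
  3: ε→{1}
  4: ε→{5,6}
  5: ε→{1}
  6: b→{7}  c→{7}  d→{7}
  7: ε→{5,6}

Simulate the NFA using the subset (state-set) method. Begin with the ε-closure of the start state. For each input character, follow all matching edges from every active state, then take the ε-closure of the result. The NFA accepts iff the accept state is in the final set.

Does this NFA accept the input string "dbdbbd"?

Answer: ACCEPT

Steps:
initial (ε-close {0}): {0,1,2,4,5,6}
'd' @ 1: {1,5,6,7}  [accepting]
'b' @ 2: {1,5,6,7}  [accepting]
'd' @ 3: {1,5,6,7}  [accepting]
'b' @ 4: {1,5,6,7}  [accepting]
'b' @ 5: {1,5,6,7}  [accepting]
'd' @ 6: {1,5,6,7}  [accepting]
final: {1,5,6,7}; accept 1 in set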